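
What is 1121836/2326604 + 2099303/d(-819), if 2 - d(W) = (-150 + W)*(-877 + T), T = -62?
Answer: -965875130202/529237846739 ≈ -1.8250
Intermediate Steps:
d(W) = -140848 + 939*W (d(W) = 2 - (-150 + W)*(-877 - 62) = 2 - (-150 + W)*(-939) = 2 - (140850 - 939*W) = 2 + (-140850 + 939*W) = -140848 + 939*W)
1121836/2326604 + 2099303/d(-819) = 1121836/2326604 + 2099303/(-140848 + 939*(-819)) = 1121836*(1/2326604) + 2099303/(-140848 - 769041) = 280459/581651 + 2099303/(-909889) = 280459/581651 + 2099303*(-1/909889) = 280459/581651 - 2099303/909889 = -965875130202/529237846739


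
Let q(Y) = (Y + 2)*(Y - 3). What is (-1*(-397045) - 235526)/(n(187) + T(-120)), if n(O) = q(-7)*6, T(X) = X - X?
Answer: 161519/300 ≈ 538.40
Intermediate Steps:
T(X) = 0
q(Y) = (-3 + Y)*(2 + Y) (q(Y) = (2 + Y)*(-3 + Y) = (-3 + Y)*(2 + Y))
n(O) = 300 (n(O) = (-6 + (-7)**2 - 1*(-7))*6 = (-6 + 49 + 7)*6 = 50*6 = 300)
(-1*(-397045) - 235526)/(n(187) + T(-120)) = (-1*(-397045) - 235526)/(300 + 0) = (397045 - 235526)/300 = 161519*(1/300) = 161519/300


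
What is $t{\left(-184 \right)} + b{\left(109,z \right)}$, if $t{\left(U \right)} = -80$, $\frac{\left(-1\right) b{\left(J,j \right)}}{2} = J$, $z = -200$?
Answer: $-298$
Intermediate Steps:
$b{\left(J,j \right)} = - 2 J$
$t{\left(-184 \right)} + b{\left(109,z \right)} = -80 - 218 = -298$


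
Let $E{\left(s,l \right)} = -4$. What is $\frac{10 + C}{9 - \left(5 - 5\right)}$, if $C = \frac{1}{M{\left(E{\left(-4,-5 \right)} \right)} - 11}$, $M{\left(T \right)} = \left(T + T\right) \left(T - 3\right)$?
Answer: $\frac{451}{405} \approx 1.1136$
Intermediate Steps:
$M{\left(T \right)} = 2 T \left(-3 + T\right)$
$C = \frac{1}{45}$ ($C = \frac{1}{2 \left(-4\right) \left(-3 - 4\right) - 11} = \frac{1}{2 \left(-4\right) \left(-7\right) - 11} = \frac{1}{56 - 11} = \frac{1}{45} \approx 0.022222$)
$\frac{10 + C}{9 - \left(5 - 5\right)} = \frac{10 + \frac{1}{45}}{9 - \left(5 - 5\right)} = \frac{1}{9 - 0} \cdot \frac{451}{45} = \frac{1}{9 + 0} \cdot \frac{451}{45} = \frac{1}{9} \cdot \frac{451}{45} = \frac{451}{405}$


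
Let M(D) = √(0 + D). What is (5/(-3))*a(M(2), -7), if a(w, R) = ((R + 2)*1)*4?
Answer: 100/3 ≈ 33.333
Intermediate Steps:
M(D) = √D
a(w, R) = 8 + 4*R (a(w, R) = ((2 + R)*1)*4 = (2 + R)*4 = 8 + 4*R)
(5/(-3))*a(M(2), -7) = (5/(-3))*(8 + 4*(-7)) = (5*(-⅓))*(8 - 28) = -5/3*(-20) = 100/3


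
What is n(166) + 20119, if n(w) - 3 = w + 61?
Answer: 20349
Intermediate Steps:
n(w) = 64 + w (n(w) = 3 + (w + 61) = 3 + (61 + w) = 64 + w)
n(166) + 20119 = (64 + 166) + 20119 = 230 + 20119 = 20349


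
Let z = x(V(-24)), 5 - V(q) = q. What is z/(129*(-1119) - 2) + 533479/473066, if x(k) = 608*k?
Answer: 6242563125/6208045118 ≈ 1.0056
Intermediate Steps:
V(q) = 5 - q
z = 17632 (z = 608*(5 - 1*(-24)) = 608*(5 + 24) = 608*29 = 17632)
z/(129*(-1119) - 2) + 533479/473066 = 17632/(129*(-1119) - 2) + 533479/473066 = 17632/(-144351 - 2) + 533479*(1/473066) = 17632/(-144353) + 533479/473066 = 17632*(-1/144353) + 533479/473066 = -17632/144353 + 533479/473066 = 6242563125/6208045118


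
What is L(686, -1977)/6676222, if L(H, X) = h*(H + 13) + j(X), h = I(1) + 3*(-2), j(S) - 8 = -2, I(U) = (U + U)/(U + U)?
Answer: -3489/6676222 ≈ -0.00052260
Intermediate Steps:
I(U) = 1 (I(U) = (2*U)/((2*U)) = (2*U)*(1/(2*U)) = 1)
j(S) = 6 (j(S) = 8 - 2 = 6)
h = -5 (h = 1 + 3*(-2) = 1 - 6 = -5)
L(H, X) = -59 - 5*H (L(H, X) = -5*(H + 13) + 6 = -5*(13 + H) + 6 = (-65 - 5*H) + 6 = -59 - 5*H)
L(686, -1977)/6676222 = (-59 - 5*686)/6676222 = (-59 - 3430)*(1/6676222) = -3489*1/6676222 = -3489/6676222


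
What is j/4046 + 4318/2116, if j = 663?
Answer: 138776/62951 ≈ 2.2045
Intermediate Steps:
j/4046 + 4318/2116 = 663/4046 + 4318/2116 = 663*(1/4046) + 4318*(1/2116) = 39/238 + 2159/1058 = 138776/62951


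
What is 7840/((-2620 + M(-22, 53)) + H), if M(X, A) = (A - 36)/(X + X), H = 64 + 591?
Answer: -344960/86477 ≈ -3.9890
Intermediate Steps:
H = 655
M(X, A) = (-36 + A)/(2*X) (M(X, A) = (-36 + A)/((2*X)) = (-36 + A)*(1/(2*X)) = (-36 + A)/(2*X))
7840/((-2620 + M(-22, 53)) + H) = 7840/((-2620 + (½)*(-36 + 53)/(-22)) + 655) = 7840/((-2620 + (½)*(-1/22)*17) + 655) = 7840/((-2620 - 17/44) + 655) = 7840/(-115297/44 + 655) = 7840/(-86477/44) = 7840*(-44/86477) = -344960/86477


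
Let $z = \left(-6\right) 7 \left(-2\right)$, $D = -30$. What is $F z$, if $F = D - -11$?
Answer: $-1596$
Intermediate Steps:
$z = 84$ ($z = \left(-42\right) \left(-2\right) = 84$)
$F = -19$ ($F = -30 - -11 = -30 + 11 = -19$)
$F z = \left(-19\right) 84 = -1596$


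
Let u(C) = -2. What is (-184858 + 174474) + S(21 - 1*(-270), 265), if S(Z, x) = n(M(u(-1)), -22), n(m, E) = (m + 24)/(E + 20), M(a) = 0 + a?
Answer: -10395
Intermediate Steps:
M(a) = a
n(m, E) = (24 + m)/(20 + E)
S(Z, x) = -11 (S(Z, x) = (24 - 2)/(20 - 22) = 22/(-2) = -½*22 = -11)
(-184858 + 174474) + S(21 - 1*(-270), 265) = (-184858 + 174474) - 11 = -10384 - 11 = -10395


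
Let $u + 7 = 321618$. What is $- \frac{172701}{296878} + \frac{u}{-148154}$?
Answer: $- \frac{30266393603}{10995915803} \approx -2.7525$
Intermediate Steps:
$u = 321611$ ($u = -7 + 321618 = 321611$)
$- \frac{172701}{296878} + \frac{u}{-148154} = - \frac{172701}{296878} + \frac{321611}{-148154} = \left(-172701\right) \frac{1}{296878} + 321611 \left(- \frac{1}{148154}\right) = - \frac{172701}{296878} - \frac{321611}{148154} = - \frac{30266393603}{10995915803}$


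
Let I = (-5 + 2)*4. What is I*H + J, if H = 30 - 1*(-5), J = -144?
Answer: -564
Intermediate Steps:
I = -12 (I = -3*4 = -12)
H = 35 (H = 30 + 5 = 35)
I*H + J = -12*35 - 144 = -420 - 144 = -564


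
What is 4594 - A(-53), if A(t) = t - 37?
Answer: 4684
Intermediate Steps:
A(t) = -37 + t
4594 - A(-53) = 4594 - (-37 - 53) = 4594 - 1*(-90) = 4594 + 90 = 4684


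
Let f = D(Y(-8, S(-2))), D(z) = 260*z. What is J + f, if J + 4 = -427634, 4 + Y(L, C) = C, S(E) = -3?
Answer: -429458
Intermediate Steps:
Y(L, C) = -4 + C
J = -427638 (J = -4 - 427634 = -427638)
f = -1820 (f = 260*(-4 - 3) = 260*(-7) = -1820)
J + f = -427638 - 1820 = -429458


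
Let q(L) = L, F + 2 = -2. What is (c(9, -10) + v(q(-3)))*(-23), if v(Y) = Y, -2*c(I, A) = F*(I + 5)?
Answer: -575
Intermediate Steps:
F = -4 (F = -2 - 2 = -4)
c(I, A) = 10 + 2*I (c(I, A) = -(-2)*(I + 5) = -(-2)*(5 + I) = -(-20 - 4*I)/2 = 10 + 2*I)
(c(9, -10) + v(q(-3)))*(-23) = ((10 + 2*9) - 3)*(-23) = ((10 + 18) - 3)*(-23) = (28 - 3)*(-23) = 25*(-23) = -575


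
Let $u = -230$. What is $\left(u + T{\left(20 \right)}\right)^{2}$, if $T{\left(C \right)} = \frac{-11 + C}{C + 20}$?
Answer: $\frac{84474481}{1600} \approx 52797.0$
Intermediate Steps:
$T{\left(C \right)} = \frac{-11 + C}{20 + C}$
$\left(u + T{\left(20 \right)}\right)^{2} = \left(-230 + \frac{-11 + 20}{20 + 20}\right)^{2} = \left(-230 + \frac{1}{40} \cdot 9\right)^{2} = \left(-230 + \frac{9}{40}\right)^{2} = \left(- \frac{9191}{40}\right)^{2} = \frac{84474481}{1600}$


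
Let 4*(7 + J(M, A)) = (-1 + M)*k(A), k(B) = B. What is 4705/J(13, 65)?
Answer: 4705/188 ≈ 25.027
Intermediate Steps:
J(M, A) = -7 + A*(-1 + M)/4 (J(M, A) = -7 + ((-1 + M)*A)/4 = -7 + (A*(-1 + M))/4 = -7 + A*(-1 + M)/4)
4705/J(13, 65) = 4705/(-7 - ¼*65 + (¼)*65*13) = 4705/(-7 - 65/4 + 845/4) = 4705/188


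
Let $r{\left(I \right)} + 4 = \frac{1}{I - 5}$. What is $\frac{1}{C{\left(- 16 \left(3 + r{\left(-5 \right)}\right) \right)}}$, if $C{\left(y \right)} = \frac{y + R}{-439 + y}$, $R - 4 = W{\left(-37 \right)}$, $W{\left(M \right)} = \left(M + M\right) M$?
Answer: $- \frac{2107}{13798} \approx -0.1527$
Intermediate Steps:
$W{\left(M \right)} = 2 M^{2}$ ($W{\left(M \right)} = 2 M M = 2 M^{2}$)
$r{\left(I \right)} = -4 + \frac{1}{-5 + I}$ ($r{\left(I \right)} = -4 + \frac{1}{I - 5} = -4 + \frac{1}{-5 + I}$)
$R = 2742$ ($R = 4 + 2 \left(-37\right)^{2} = 4 + 2 \cdot 1369 = 4 + 2738 = 2742$)
$C{\left(y \right)} = \frac{2742 + y}{-439 + y}$ ($C{\left(y \right)} = \frac{y + 2742}{-439 + y} = \frac{2742 + y}{-439 + y}$)
$\frac{1}{C{\left(- 16 \left(3 + r{\left(-5 \right)}\right) \right)}} = \frac{1}{\frac{1}{-439 - 16 \left(3 + \frac{21 - -20}{-5 - 5}\right)} \left(2742 - 16 \left(3 + \frac{21 - -20}{-5 - 5}\right)\right)} = \frac{1}{\frac{1}{-439 - 16 \left(3 + \frac{21 + 20}{-10}\right)} \left(2742 - 16 \left(3 + \frac{21 + 20}{-10}\right)\right)} = \frac{1}{\frac{1}{-439 - 16 \left(3 - \frac{41}{10}\right)} \left(2742 - 16 \left(3 - \frac{41}{10}\right)\right)} = \frac{1}{\frac{1}{-439 - - \frac{88}{5}} \left(2742 - - \frac{88}{5}\right)} = \frac{1}{\frac{1}{-439 + \frac{88}{5}} \left(2742 + \frac{88}{5}\right)} = \frac{1}{\frac{1}{- \frac{2107}{5}} \cdot \frac{13798}{5}} = \frac{1}{\left(- \frac{5}{2107}\right) \frac{13798}{5}} = \frac{1}{- \frac{13798}{2107}} = - \frac{2107}{13798}$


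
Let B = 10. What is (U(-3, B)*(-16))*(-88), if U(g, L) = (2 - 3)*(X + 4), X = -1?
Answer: -4224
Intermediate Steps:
U(g, L) = -3 (U(g, L) = (2 - 3)*(-1 + 4) = -1*3 = -3)
(U(-3, B)*(-16))*(-88) = -3*(-16)*(-88) = 48*(-88) = -4224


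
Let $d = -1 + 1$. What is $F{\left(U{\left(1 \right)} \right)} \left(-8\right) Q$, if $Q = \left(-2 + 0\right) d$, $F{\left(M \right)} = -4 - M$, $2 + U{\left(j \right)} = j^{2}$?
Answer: $0$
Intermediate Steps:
$d = 0$
$U{\left(j \right)} = -2 + j^{2}$
$Q = 0$ ($Q = \left(-2 + 0\right) 0 = \left(-2\right) 0 = 0$)
$F{\left(U{\left(1 \right)} \right)} \left(-8\right) Q = \left(-4 - \left(-2 + 1^{2}\right)\right) \left(-8\right) 0 = \left(-4 - \left(-2 + 1\right)\right) \left(-8\right) 0 = \left(-4 - -1\right) \left(-8\right) 0 = \left(-4 + 1\right) \left(-8\right) 0 = \left(-3\right) \left(-8\right) 0 = 24 \cdot 0 = 0$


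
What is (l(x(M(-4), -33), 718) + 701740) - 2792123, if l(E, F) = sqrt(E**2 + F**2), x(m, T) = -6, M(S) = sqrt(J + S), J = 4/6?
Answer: -2090383 + 2*sqrt(128890) ≈ -2.0897e+6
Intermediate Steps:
J = 2/3 (J = 4*(1/6) = 2/3 ≈ 0.66667)
M(S) = sqrt(2/3 + S)
(l(x(M(-4), -33), 718) + 701740) - 2792123 = (sqrt((-6)**2 + 718**2) + 701740) - 2792123 = (sqrt(36 + 515524) + 701740) - 2792123 = (sqrt(515560) + 701740) - 2792123 = (2*sqrt(128890) + 701740) - 2792123 = (701740 + 2*sqrt(128890)) - 2792123 = -2090383 + 2*sqrt(128890)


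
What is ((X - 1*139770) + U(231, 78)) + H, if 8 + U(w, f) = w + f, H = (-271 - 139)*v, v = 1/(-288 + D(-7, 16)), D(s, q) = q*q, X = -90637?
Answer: -3681491/16 ≈ -2.3009e+5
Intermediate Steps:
D(s, q) = q²
v = -1/32 (v = 1/(-288 + 16²) = 1/(-288 + 256) = 1/(-32) = -1/32 ≈ -0.031250)
H = 205/16 (H = (-271 - 139)*(-1/32) = -410*(-1/32) = 205/16 ≈ 12.813)
U(w, f) = -8 + f + w (U(w, f) = -8 + (w + f) = -8 + (f + w) = -8 + f + w)
((X - 1*139770) + U(231, 78)) + H = ((-90637 - 1*139770) + (-8 + 78 + 231)) + 205/16 = ((-90637 - 139770) + 301) + 205/16 = (-230407 + 301) + 205/16 = -230106 + 205/16 = -3681491/16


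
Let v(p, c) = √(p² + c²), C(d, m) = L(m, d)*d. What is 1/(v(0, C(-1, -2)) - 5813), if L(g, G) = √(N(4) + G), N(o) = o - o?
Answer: -5813/33790970 - I/33790970 ≈ -0.00017203 - 2.9594e-8*I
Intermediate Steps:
N(o) = 0
L(g, G) = √G (L(g, G) = √(0 + G) = √G)
C(d, m) = d^(3/2) (C(d, m) = √d*d = d^(3/2))
v(p, c) = √(c² + p²)
1/(v(0, C(-1, -2)) - 5813) = 1/(√(((-1)^(3/2))² + 0²) - 5813) = 1/(√((-I)² + 0) - 5813) = 1/(√(-1 + 0) - 5813) = 1/(√(-1) - 5813) = 1/(I - 5813) = 1/(-5813 + I) = (-5813 - I)/33790970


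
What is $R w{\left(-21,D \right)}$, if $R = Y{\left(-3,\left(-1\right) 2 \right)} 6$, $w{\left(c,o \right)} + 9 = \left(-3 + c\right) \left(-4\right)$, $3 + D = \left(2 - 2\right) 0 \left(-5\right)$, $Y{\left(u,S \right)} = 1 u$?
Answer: $-1566$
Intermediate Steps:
$Y{\left(u,S \right)} = u$
$D = -3$ ($D = -3 + \left(2 - 2\right) 0 \left(-5\right) = -3 + 0 \cdot 0 \left(-5\right) = -3 + 0 \left(-5\right) = -3 + 0 = -3$)
$w{\left(c,o \right)} = 3 - 4 c$ ($w{\left(c,o \right)} = -9 + \left(-3 + c\right) \left(-4\right) = -9 - \left(-12 + 4 c\right) = 3 - 4 c$)
$R = -18$ ($R = \left(-3\right) 6 = -18$)
$R w{\left(-21,D \right)} = - 18 \left(3 - -84\right) = - 18 \left(3 + 84\right) = \left(-18\right) 87 = -1566$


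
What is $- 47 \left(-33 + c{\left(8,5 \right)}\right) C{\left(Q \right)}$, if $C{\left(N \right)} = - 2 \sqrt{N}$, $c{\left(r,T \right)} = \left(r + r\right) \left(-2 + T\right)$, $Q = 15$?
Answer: $1410 \sqrt{15} \approx 5460.9$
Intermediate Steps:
$c{\left(r,T \right)} = 2 r \left(-2 + T\right)$
$- 47 \left(-33 + c{\left(8,5 \right)}\right) C{\left(Q \right)} = - 47 \left(-33 + 2 \cdot 8 \left(-2 + 5\right)\right) \left(- 2 \sqrt{15}\right) = - 47 \left(-33 + 2 \cdot 8 \cdot 3\right) \left(- 2 \sqrt{15}\right) = - 47 \left(-33 + 48\right) \left(- 2 \sqrt{15}\right) = \left(-47\right) 15 \left(- 2 \sqrt{15}\right) = - 705 \left(- 2 \sqrt{15}\right) = 1410 \sqrt{15}$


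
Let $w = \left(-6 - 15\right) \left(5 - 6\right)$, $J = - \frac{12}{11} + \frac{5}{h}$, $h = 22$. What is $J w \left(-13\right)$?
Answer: $\frac{5187}{22} \approx 235.77$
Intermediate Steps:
$J = - \frac{19}{22}$ ($J = - \frac{12}{11} + \frac{5}{22} = - \frac{19}{22} \approx -0.86364$)
$w = 21$ ($w = \left(-21\right) \left(-1\right) = 21$)
$J w \left(-13\right) = \left(- \frac{19}{22}\right) 21 \left(-13\right) = \left(- \frac{399}{22}\right) \left(-13\right) = \frac{5187}{22}$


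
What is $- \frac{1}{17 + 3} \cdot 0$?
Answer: $0$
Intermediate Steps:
$- \frac{1}{17 + 3} \cdot 0 = - \frac{1}{20} \cdot 0 = \left(-1\right) \frac{1}{20} \cdot 0 = \left(- \frac{1}{20}\right) 0 = 0$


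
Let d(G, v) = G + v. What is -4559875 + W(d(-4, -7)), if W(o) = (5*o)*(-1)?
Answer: -4559820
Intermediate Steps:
W(o) = -5*o
-4559875 + W(d(-4, -7)) = -4559875 - 5*(-4 - 7) = -4559875 - 5*(-11) = -4559875 + 55 = -4559820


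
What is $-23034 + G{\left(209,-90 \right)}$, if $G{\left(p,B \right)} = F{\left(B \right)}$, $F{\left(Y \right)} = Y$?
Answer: $-23124$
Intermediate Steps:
$G{\left(p,B \right)} = B$
$-23034 + G{\left(209,-90 \right)} = -23034 - 90 = -23124$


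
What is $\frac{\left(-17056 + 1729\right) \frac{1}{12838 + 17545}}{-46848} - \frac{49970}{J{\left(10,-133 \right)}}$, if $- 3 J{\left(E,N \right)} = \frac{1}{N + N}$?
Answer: $- \frac{18919632432578571}{474460928} \approx -3.9876 \cdot 10^{7}$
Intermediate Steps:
$J{\left(E,N \right)} = - \frac{1}{6 N}$ ($J{\left(E,N \right)} = - \frac{1}{3 \left(N + N\right)} = - \frac{1}{3 \cdot 2 N} = - \frac{\frac{1}{2} \frac{1}{N}}{3} = - \frac{1}{6 N}$)
$\frac{\left(-17056 + 1729\right) \frac{1}{12838 + 17545}}{-46848} - \frac{49970}{J{\left(10,-133 \right)}} = \frac{\left(-17056 + 1729\right) \frac{1}{12838 + 17545}}{-46848} - \frac{49970}{\left(- \frac{1}{6}\right) \frac{1}{-133}} = - \frac{15327}{30383} \left(- \frac{1}{46848}\right) - \frac{49970}{\left(- \frac{1}{6}\right) \left(- \frac{1}{133}\right)} = \left(-15327\right) \frac{1}{30383} \left(- \frac{1}{46848}\right) - 49970 \frac{1}{\frac{1}{798}} = \left(- \frac{15327}{30383}\right) \left(- \frac{1}{46848}\right) - 39876060 = \frac{5109}{474460928} - 39876060 = - \frac{18919632432578571}{474460928}$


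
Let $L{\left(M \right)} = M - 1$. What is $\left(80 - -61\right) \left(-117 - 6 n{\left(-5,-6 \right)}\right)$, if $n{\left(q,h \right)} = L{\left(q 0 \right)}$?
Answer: $-15651$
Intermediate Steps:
$L{\left(M \right)} = -1 + M$
$n{\left(q,h \right)} = -1$ ($n{\left(q,h \right)} = -1 + q 0 = -1 + 0 = -1$)
$\left(80 - -61\right) \left(-117 - 6 n{\left(-5,-6 \right)}\right) = \left(80 - -61\right) \left(-117 - -6\right) = \left(80 + 61\right) \left(-117 + 6\right) = 141 \left(-111\right) = -15651$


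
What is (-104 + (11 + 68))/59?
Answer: -25/59 ≈ -0.42373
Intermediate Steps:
(-104 + (11 + 68))/59 = (-104 + 79)*(1/59) = -25*1/59 = -25/59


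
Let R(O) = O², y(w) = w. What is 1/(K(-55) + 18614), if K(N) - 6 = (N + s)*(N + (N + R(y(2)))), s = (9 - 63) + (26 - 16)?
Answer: 1/29114 ≈ 3.4348e-5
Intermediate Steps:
s = -44 (s = -54 + 10 = -44)
K(N) = 6 + (-44 + N)*(4 + 2*N) (K(N) = 6 + (N - 44)*(N + (N + 2²)) = 6 + (-44 + N)*(N + (N + 4)) = 6 + (-44 + N)*(N + (4 + N)) = 6 + (-44 + N)*(4 + 2*N))
1/(K(-55) + 18614) = 1/((-170 - 84*(-55) + 2*(-55)²) + 18614) = 1/((-170 + 4620 + 2*3025) + 18614) = 1/((-170 + 4620 + 6050) + 18614) = 1/(10500 + 18614) = 1/29114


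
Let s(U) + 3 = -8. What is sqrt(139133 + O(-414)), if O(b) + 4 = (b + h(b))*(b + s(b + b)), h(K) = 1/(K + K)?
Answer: sqrt(6000374251)/138 ≈ 561.32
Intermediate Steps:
s(U) = -11 (s(U) = -3 - 8 = -11)
h(K) = 1/(2*K)
O(b) = -4 + (-11 + b)*(b + 1/(2*b)) (O(b) = -4 + (b + 1/(2*b))*(b - 11) = -4 + (b + 1/(2*b))*(-11 + b) = -4 + (-11 + b)*(b + 1/(2*b)))
sqrt(139133 + O(-414)) = sqrt(139133 + (-7/2 + (-414)**2 - 11*(-414) - 11/2/(-414))) = sqrt(139133 + (-7/2 + 171396 + 4554 - 11/2*(-1/414))) = sqrt(139133 + (-7/2 + 171396 + 4554 + 11/828)) = sqrt(139133 + 145683713/828) = sqrt(260885837/828) = sqrt(6000374251)/138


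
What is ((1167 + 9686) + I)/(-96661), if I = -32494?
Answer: 21641/96661 ≈ 0.22389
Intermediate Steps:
((1167 + 9686) + I)/(-96661) = ((1167 + 9686) - 32494)/(-96661) = (10853 - 32494)*(-1/96661) = -21641*(-1/96661) = 21641/96661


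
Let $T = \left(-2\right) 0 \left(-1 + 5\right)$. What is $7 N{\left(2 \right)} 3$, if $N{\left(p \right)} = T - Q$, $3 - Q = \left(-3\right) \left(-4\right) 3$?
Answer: $693$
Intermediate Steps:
$Q = -33$ ($Q = 3 - \left(-3\right) \left(-4\right) 3 = 3 - 12 \cdot 3 = 3 - 36 = -33$)
$T = 0$ ($T = 0 \cdot 4 = 0$)
$N{\left(p \right)} = 33$ ($N{\left(p \right)} = 0 - -33 = 0 + 33 = 33$)
$7 N{\left(2 \right)} 3 = 7 \cdot 33 \cdot 3 = 231 \cdot 3 = 693$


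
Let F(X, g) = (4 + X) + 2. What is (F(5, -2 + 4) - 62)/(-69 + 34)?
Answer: 51/35 ≈ 1.4571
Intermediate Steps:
F(X, g) = 6 + X
(F(5, -2 + 4) - 62)/(-69 + 34) = ((6 + 5) - 62)/(-69 + 34) = (11 - 62)/(-35) = -51*(-1/35) = 51/35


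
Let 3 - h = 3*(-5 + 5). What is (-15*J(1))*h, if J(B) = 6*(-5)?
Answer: 1350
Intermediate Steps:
h = 3 (h = 3 - 3*(-5 + 5) = 3 - 3*0 = 3 - 1*0 = 3 + 0 = 3)
J(B) = -30
(-15*J(1))*h = -15*(-30)*3 = 450*3 = 1350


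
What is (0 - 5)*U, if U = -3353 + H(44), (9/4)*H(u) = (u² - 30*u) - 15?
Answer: 138865/9 ≈ 15429.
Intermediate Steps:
H(u) = -20/3 - 40*u/3 + 4*u²/9 (H(u) = 4*((u² - 30*u) - 15)/9 = 4*(-15 + u² - 30*u)/9 = -20/3 - 40*u/3 + 4*u²/9)
U = -27773/9 (U = -3353 + (-20/3 - 40/3*44 + (4/9)*44²) = -3353 + (-20/3 - 1760/3 + (4/9)*1936) = -3353 + (-20/3 - 1760/3 + 7744/9) = -3353 + 2404/9 = -27773/9 ≈ -3085.9)
(0 - 5)*U = (0 - 5)*(-27773/9) = -5*(-27773/9) = 138865/9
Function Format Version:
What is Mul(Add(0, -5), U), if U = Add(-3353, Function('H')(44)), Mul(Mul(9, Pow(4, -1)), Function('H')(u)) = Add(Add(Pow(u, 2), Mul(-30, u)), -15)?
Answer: Rational(138865, 9) ≈ 15429.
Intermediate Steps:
Function('H')(u) = Add(Rational(-20, 3), Mul(Rational(-40, 3), u), Mul(Rational(4, 9), Pow(u, 2))) (Function('H')(u) = Mul(Rational(4, 9), Add(Add(Pow(u, 2), Mul(-30, u)), -15)) = Mul(Rational(4, 9), Add(-15, Pow(u, 2), Mul(-30, u))) = Add(Rational(-20, 3), Mul(Rational(-40, 3), u), Mul(Rational(4, 9), Pow(u, 2))))
U = Rational(-27773, 9) (U = Add(-3353, Add(Rational(-20, 3), Mul(Rational(-40, 3), 44), Mul(Rational(4, 9), Pow(44, 2)))) = Add(-3353, Add(Rational(-20, 3), Rational(-1760, 3), Mul(Rational(4, 9), 1936))) = Add(-3353, Add(Rational(-20, 3), Rational(-1760, 3), Rational(7744, 9))) = Add(-3353, Rational(2404, 9)) = Rational(-27773, 9) ≈ -3085.9)
Mul(Add(0, -5), U) = Mul(Add(0, -5), Rational(-27773, 9)) = Mul(-5, Rational(-27773, 9)) = Rational(138865, 9)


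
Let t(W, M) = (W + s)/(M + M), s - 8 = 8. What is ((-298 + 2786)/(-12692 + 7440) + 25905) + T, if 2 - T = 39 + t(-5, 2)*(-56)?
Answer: 34166264/1313 ≈ 26022.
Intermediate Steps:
s = 16 (s = 8 + 8 = 16)
t(W, M) = (16 + W)/(2*M) (t(W, M) = (W + 16)/(M + M) = (16 + W)/((2*M)) = (16 + W)*(1/(2*M)) = (16 + W)/(2*M))
T = 117 (T = 2 - (39 + ((½)*(16 - 5)/2)*(-56)) = 2 - (39 + ((½)*(½)*11)*(-56)) = 2 - (39 + (11/4)*(-56)) = 2 - (39 - 154) = 2 - 1*(-115) = 2 + 115 = 117)
((-298 + 2786)/(-12692 + 7440) + 25905) + T = ((-298 + 2786)/(-12692 + 7440) + 25905) + 117 = (2488/(-5252) + 25905) + 117 = (2488*(-1/5252) + 25905) + 117 = (-622/1313 + 25905) + 117 = 34012643/1313 + 117 = 34166264/1313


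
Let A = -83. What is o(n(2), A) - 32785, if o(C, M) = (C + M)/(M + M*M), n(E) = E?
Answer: -223134791/6806 ≈ -32785.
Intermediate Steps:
o(C, M) = (C + M)/(M + M²)
o(n(2), A) - 32785 = (2 - 83)/((-83)*(1 - 83)) - 32785 = -1/83*(-81)/(-82) - 32785 = -1/83*(-1/82)*(-81) - 32785 = -81/6806 - 32785 = -223134791/6806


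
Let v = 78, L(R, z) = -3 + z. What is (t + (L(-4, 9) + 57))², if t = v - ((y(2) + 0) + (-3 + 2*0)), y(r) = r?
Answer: 20164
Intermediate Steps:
t = 79 (t = 78 - ((2 + 0) + (-3 + 2*0)) = 78 - (2 + (-3 + 0)) = 78 - (2 - 3) = 78 - 1*(-1) = 78 + 1 = 79)
(t + (L(-4, 9) + 57))² = (79 + ((-3 + 9) + 57))² = (79 + (6 + 57))² = (79 + 63)² = 142² = 20164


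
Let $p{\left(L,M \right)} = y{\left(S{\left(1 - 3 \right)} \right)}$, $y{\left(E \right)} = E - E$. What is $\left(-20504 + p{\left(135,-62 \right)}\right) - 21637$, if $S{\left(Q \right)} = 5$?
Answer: $-42141$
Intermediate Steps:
$y{\left(E \right)} = 0$
$p{\left(L,M \right)} = 0$
$\left(-20504 + p{\left(135,-62 \right)}\right) - 21637 = \left(-20504 + 0\right) - 21637 = -20504 - 21637 = -42141$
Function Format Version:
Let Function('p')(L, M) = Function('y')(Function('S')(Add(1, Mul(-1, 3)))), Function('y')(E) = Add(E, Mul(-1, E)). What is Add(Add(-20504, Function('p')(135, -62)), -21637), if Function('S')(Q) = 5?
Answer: -42141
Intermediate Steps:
Function('y')(E) = 0
Function('p')(L, M) = 0
Add(Add(-20504, Function('p')(135, -62)), -21637) = Add(Add(-20504, 0), -21637) = Add(-20504, -21637) = -42141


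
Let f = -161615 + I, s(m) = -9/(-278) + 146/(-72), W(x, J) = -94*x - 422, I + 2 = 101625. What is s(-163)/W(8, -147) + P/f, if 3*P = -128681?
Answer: 15786642007/22027172652 ≈ 0.71669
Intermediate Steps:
I = 101623 (I = -2 + 101625 = 101623)
W(x, J) = -422 - 94*x
s(m) = -9985/5004 (s(m) = -9*(-1/278) + 146*(-1/72) = 9/278 - 73/36 = -9985/5004)
P = -128681/3 (P = (1/3)*(-128681) = -128681/3 ≈ -42894.)
f = -59992 (f = -161615 + 101623 = -59992)
s(-163)/W(8, -147) + P/f = -9985/(5004*(-422 - 94*8)) - 128681/3/(-59992) = -9985/(5004*(-422 - 752)) - 128681/3*(-1/59992) = -9985/5004/(-1174) + 128681/179976 = -9985/5004*(-1/1174) + 128681/179976 = 9985/5874696 + 128681/179976 = 15786642007/22027172652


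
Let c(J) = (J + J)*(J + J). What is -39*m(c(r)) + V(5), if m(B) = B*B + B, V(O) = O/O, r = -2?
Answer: -10607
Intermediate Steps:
V(O) = 1
c(J) = 4*J² (c(J) = (2*J)*(2*J) = 4*J²)
m(B) = B + B² (m(B) = B² + B = B + B²)
-39*m(c(r)) + V(5) = -39*4*(-2)²*(1 + 4*(-2)²) + 1 = -39*4*4*(1 + 4*4) + 1 = -624*(1 + 16) + 1 = -624*17 + 1 = -39*272 + 1 = -10608 + 1 = -10607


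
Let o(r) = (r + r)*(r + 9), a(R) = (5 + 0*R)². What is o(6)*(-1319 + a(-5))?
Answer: -232920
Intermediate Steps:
a(R) = 25 (a(R) = (5 + 0)² = 5² = 25)
o(r) = 2*r*(9 + r) (o(r) = (2*r)*(9 + r) = 2*r*(9 + r))
o(6)*(-1319 + a(-5)) = (2*6*(9 + 6))*(-1319 + 25) = (2*6*15)*(-1294) = 180*(-1294) = -232920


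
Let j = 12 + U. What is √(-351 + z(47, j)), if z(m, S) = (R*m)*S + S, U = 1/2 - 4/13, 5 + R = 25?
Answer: √7518446/26 ≈ 105.46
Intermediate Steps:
R = 20 (R = -5 + 25 = 20)
U = 5/26 (U = 1*(½) - 4*1/13 = ½ - 4/13 = 5/26 ≈ 0.19231)
j = 317/26 (j = 12 + 5/26 = 317/26 ≈ 12.192)
z(m, S) = S + 20*S*m (z(m, S) = (20*m)*S + S = 20*S*m + S = S + 20*S*m)
√(-351 + z(47, j)) = √(-351 + 317*(1 + 20*47)/26) = √(-351 + 317*(1 + 940)/26) = √(-351 + (317/26)*941) = √(-351 + 298297/26) = √(289171/26) = √7518446/26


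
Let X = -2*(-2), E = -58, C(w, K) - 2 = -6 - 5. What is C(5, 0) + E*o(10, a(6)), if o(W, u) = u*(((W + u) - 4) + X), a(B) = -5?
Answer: 1441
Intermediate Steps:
C(w, K) = -9 (C(w, K) = 2 + (-6 - 5) = 2 - 11 = -9)
X = 4
o(W, u) = u*(W + u) (o(W, u) = u*(((W + u) - 4) + 4) = u*((-4 + W + u) + 4) = u*(W + u))
C(5, 0) + E*o(10, a(6)) = -9 - (-290)*(10 - 5) = -9 - (-290)*5 = -9 - 58*(-25) = -9 + 1450 = 1441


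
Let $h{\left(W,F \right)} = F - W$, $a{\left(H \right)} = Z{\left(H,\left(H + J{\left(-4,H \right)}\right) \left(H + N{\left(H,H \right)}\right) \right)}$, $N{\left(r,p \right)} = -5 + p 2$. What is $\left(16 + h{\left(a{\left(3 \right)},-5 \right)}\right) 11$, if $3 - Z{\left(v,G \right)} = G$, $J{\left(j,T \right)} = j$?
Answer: $44$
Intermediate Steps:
$N{\left(r,p \right)} = -5 + 2 p$
$Z{\left(v,G \right)} = 3 - G$
$a{\left(H \right)} = 3 - \left(-5 + 3 H\right) \left(-4 + H\right)$ ($a{\left(H \right)} = 3 - \left(H - 4\right) \left(H + \left(-5 + 2 H\right)\right) = 3 - \left(-4 + H\right) \left(-5 + 3 H\right) = 3 - \left(-5 + 3 H\right) \left(-4 + H\right)$)
$\left(16 + h{\left(a{\left(3 \right)},-5 \right)}\right) 11 = \left(16 - \left(-12 - 27 + 51\right)\right) 11 = \left(16 - \left(39 - 27\right)\right) 11 = \left(16 - 12\right) 11 = 4 \cdot 11 = 44$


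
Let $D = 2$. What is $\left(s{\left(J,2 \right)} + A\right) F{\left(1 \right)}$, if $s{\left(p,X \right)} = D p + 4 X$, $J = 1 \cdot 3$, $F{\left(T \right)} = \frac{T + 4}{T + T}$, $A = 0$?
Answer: $35$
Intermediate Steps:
$F{\left(T \right)} = \frac{4 + T}{2 T}$
$J = 3$
$s{\left(p,X \right)} = 2 p + 4 X$
$\left(s{\left(J,2 \right)} + A\right) F{\left(1 \right)} = \left(\left(2 \cdot 3 + 4 \cdot 2\right) + 0\right) \frac{4 + 1}{2 \cdot 1} = \left(\left(6 + 8\right) + 0\right) \frac{1}{2} \cdot 1 \cdot 5 = \left(14 + 0\right) \frac{5}{2} = 14 \cdot \frac{5}{2} = 35$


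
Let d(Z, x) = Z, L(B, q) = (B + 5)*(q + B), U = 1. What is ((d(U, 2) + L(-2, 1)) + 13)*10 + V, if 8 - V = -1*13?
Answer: 131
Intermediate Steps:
L(B, q) = (5 + B)*(B + q)
V = 21 (V = 8 - (-1)*13 = 8 - 1*(-13) = 8 + 13 = 21)
((d(U, 2) + L(-2, 1)) + 13)*10 + V = ((1 + ((-2)² + 5*(-2) + 5*1 - 2*1)) + 13)*10 + 21 = ((1 + (4 - 10 + 5 - 2)) + 13)*10 + 21 = ((1 - 3) + 13)*10 + 21 = (-2 + 13)*10 + 21 = 11*10 + 21 = 110 + 21 = 131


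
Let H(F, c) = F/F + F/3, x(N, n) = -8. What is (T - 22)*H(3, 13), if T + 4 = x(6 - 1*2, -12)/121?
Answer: -6308/121 ≈ -52.132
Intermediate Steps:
H(F, c) = 1 + F/3 (H(F, c) = 1 + F*(⅓) = 1 + F/3)
T = -492/121 (T = -4 - 8/121 = -492/121 ≈ -4.0661)
(T - 22)*H(3, 13) = (-492/121 - 22)*(1 + (⅓)*3) = -3154*(1 + 1)/121 = -3154/121*2 = -6308/121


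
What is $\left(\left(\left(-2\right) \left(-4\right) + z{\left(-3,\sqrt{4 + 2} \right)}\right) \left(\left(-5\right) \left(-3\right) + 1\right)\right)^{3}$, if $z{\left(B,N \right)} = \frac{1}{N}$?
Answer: $2113536 + \frac{1180672 \sqrt{6}}{9} \approx 2.4349 \cdot 10^{6}$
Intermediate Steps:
$\left(\left(\left(-2\right) \left(-4\right) + z{\left(-3,\sqrt{4 + 2} \right)}\right) \left(\left(-5\right) \left(-3\right) + 1\right)\right)^{3} = \left(\left(\left(-2\right) \left(-4\right) + \frac{1}{\sqrt{4 + 2}}\right) \left(\left(-5\right) \left(-3\right) + 1\right)\right)^{3} = \left(\left(8 + \frac{1}{\sqrt{6}}\right) \left(15 + 1\right)\right)^{3} = \left(\left(8 + \frac{\sqrt{6}}{6}\right) 16\right)^{3} = \left(128 + \frac{8 \sqrt{6}}{3}\right)^{3}$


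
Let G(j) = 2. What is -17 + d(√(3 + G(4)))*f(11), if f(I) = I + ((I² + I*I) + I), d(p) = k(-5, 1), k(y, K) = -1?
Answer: -281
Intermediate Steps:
d(p) = -1
f(I) = 2*I + 2*I² (f(I) = I + ((I² + I²) + I) = I + (2*I² + I) = I + (I + 2*I²) = 2*I + 2*I²)
-17 + d(√(3 + G(4)))*f(11) = -17 - 2*11*(1 + 11) = -17 - 2*11*12 = -17 - 1*264 = -17 - 264 = -281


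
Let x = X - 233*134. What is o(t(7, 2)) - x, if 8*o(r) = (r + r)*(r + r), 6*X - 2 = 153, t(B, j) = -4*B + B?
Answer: 94250/3 ≈ 31417.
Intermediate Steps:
t(B, j) = -3*B
X = 155/6 (X = ⅓ + (⅙)*153 = ⅓ + 51/2 = 155/6 ≈ 25.833)
x = -187177/6 (x = 155/6 - 233*134 = 155/6 - 31222 = -187177/6 ≈ -31196.)
o(r) = r²/2 (o(r) = ((r + r)*(r + r))/8 = ((2*r)*(2*r))/8 = (4*r²)/8 = r²/2)
o(t(7, 2)) - x = (-3*7)²/2 - 1*(-187177/6) = (½)*(-21)² + 187177/6 = (½)*441 + 187177/6 = 441/2 + 187177/6 = 94250/3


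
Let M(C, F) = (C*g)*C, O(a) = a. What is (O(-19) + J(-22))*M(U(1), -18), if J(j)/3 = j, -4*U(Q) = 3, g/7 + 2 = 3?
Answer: -5355/16 ≈ -334.69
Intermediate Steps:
g = 7 (g = -14 + 7*3 = -14 + 21 = 7)
U(Q) = -3/4 (U(Q) = -1/4*3 = -3/4)
M(C, F) = 7*C**2 (M(C, F) = (C*7)*C = (7*C)*C = 7*C**2)
J(j) = 3*j
(O(-19) + J(-22))*M(U(1), -18) = (-19 + 3*(-22))*(7*(-3/4)**2) = (-19 - 66)*(7*(9/16)) = -85*63/16 = -5355/16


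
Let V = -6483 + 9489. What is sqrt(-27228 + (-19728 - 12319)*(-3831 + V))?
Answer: sqrt(26411547) ≈ 5139.2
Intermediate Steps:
V = 3006
sqrt(-27228 + (-19728 - 12319)*(-3831 + V)) = sqrt(-27228 + (-19728 - 12319)*(-3831 + 3006)) = sqrt(-27228 - 32047*(-825)) = sqrt(-27228 + 26438775) = sqrt(26411547)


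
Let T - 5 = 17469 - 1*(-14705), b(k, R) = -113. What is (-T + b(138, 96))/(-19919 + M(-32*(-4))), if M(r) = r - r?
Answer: 32292/19919 ≈ 1.6212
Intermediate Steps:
T = 32179 (T = 5 + (17469 - 1*(-14705)) = 5 + (17469 + 14705) = 5 + 32174 = 32179)
M(r) = 0
(-T + b(138, 96))/(-19919 + M(-32*(-4))) = (-1*32179 - 113)/(-19919 + 0) = (-32179 - 113)/(-19919) = -32292*(-1/19919) = 32292/19919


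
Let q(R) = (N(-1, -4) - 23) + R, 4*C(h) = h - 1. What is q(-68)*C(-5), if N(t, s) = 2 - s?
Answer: 255/2 ≈ 127.50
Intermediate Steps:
C(h) = -¼ + h/4 (C(h) = (h - 1)/4 = (-1 + h)/4 = -¼ + h/4)
q(R) = -17 + R (q(R) = ((2 - 1*(-4)) - 23) + R = ((2 + 4) - 23) + R = (6 - 23) + R = -17 + R)
q(-68)*C(-5) = (-17 - 68)*(-¼ + (¼)*(-5)) = -85*(-¼ - 5/4) = -85*(-3/2) = 255/2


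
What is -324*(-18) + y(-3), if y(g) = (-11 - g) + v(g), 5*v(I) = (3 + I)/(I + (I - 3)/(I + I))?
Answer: 5824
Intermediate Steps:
v(I) = (3 + I)/(5*(I + (-3 + I)/(2*I))) (v(I) = ((3 + I)/(I + (I - 3)/(I + I)))/5 = ((3 + I)/(I + (-3 + I)/((2*I))))/5 = ((3 + I)/(I + (-3 + I)*(1/(2*I))))/5 = ((3 + I)/(I + (-3 + I)/(2*I)))/5 = (3 + I)/(5*(I + (-3 + I)/(2*I))))
y(g) = -11 - g + 2*g*(3 + g)/(5*(-3 + g + 2*g²)) (y(g) = (-11 - g) + 2*g*(3 + g)/(5*(-3 + g + 2*g²)) = -11 - g + 2*g*(3 + g)/(5*(-3 + g + 2*g²)))
-324*(-18) + y(-3) = -324*(-18) + (165 - 113*(-3)² - 34*(-3) - 10*(-3)³)/(5*(-3 - 3 + 2*(-3)²)) = 5832 + (165 - 113*9 + 102 - 10*(-27))/(5*(-3 - 3 + 2*9)) = 5832 + (165 - 1017 + 102 + 270)/(5*(-3 - 3 + 18)) = 5832 + (⅕)*(-480)/12 = 5832 + (⅕)*(1/12)*(-480) = 5832 - 8 = 5824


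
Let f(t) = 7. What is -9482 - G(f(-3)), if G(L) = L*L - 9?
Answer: -9522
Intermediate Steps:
G(L) = -9 + L**2 (G(L) = L**2 - 9 = -9 + L**2)
-9482 - G(f(-3)) = -9482 - (-9 + 7**2) = -9482 - (-9 + 49) = -9482 - 1*40 = -9482 - 40 = -9522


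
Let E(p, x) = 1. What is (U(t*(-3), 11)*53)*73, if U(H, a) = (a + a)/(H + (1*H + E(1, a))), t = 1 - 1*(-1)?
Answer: -7738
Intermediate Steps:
t = 2 (t = 1 + 1 = 2)
U(H, a) = 2*a/(1 + 2*H) (U(H, a) = (a + a)/(H + (1*H + 1)) = (2*a)/(H + (H + 1)) = (2*a)/(H + (1 + H)) = (2*a)/(1 + 2*H) = 2*a/(1 + 2*H))
(U(t*(-3), 11)*53)*73 = ((2*11/(1 + 2*(2*(-3))))*53)*73 = ((2*11/(1 + 2*(-6)))*53)*73 = ((2*11/(1 - 12))*53)*73 = ((2*11/(-11))*53)*73 = ((2*11*(-1/11))*53)*73 = -2*53*73 = -106*73 = -7738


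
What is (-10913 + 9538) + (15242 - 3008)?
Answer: 10859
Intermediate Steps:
(-10913 + 9538) + (15242 - 3008) = -1375 + 12234 = 10859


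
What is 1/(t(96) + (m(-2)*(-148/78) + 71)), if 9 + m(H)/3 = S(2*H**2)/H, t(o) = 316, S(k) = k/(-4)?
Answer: 13/5623 ≈ 0.0023119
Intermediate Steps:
S(k) = -k/4 (S(k) = k*(-1/4) = -k/4)
m(H) = -27 - 3*H/2 (m(H) = -27 + 3*((-H**2/2)/H) = -27 + 3*(-H/2) = -27 - 3*H/2)
1/(t(96) + (m(-2)*(-148/78) + 71)) = 1/(316 + ((-27 - 3/2*(-2))*(-148/78) + 71)) = 1/(316 + ((-27 + 3)*(-148*1/78) + 71)) = 1/(316 + (-24*(-74/39) + 71)) = 1/(316 + (592/13 + 71)) = 1/(316 + 1515/13) = 1/(5623/13) = 13/5623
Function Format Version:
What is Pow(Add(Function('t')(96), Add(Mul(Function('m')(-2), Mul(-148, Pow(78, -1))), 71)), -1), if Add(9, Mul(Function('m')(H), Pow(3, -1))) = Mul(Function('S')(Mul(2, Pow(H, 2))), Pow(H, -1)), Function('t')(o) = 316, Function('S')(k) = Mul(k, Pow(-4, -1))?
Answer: Rational(13, 5623) ≈ 0.0023119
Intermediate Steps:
Function('S')(k) = Mul(Rational(-1, 4), k) (Function('S')(k) = Mul(k, Rational(-1, 4)) = Mul(Rational(-1, 4), k))
Function('m')(H) = Add(-27, Mul(Rational(-3, 2), H)) (Function('m')(H) = Add(-27, Mul(3, Mul(Mul(Rational(-1, 4), Mul(2, Pow(H, 2))), Pow(H, -1)))) = Add(-27, Mul(3, Mul(Mul(Rational(-1, 2), Pow(H, 2)), Pow(H, -1)))) = Add(-27, Mul(3, Mul(Rational(-1, 2), H))) = Add(-27, Mul(Rational(-3, 2), H)))
Pow(Add(Function('t')(96), Add(Mul(Function('m')(-2), Mul(-148, Pow(78, -1))), 71)), -1) = Pow(Add(316, Add(Mul(Add(-27, Mul(Rational(-3, 2), -2)), Mul(-148, Pow(78, -1))), 71)), -1) = Pow(Add(316, Add(Mul(Add(-27, 3), Mul(-148, Rational(1, 78))), 71)), -1) = Pow(Add(316, Add(Mul(-24, Rational(-74, 39)), 71)), -1) = Pow(Add(316, Add(Rational(592, 13), 71)), -1) = Pow(Add(316, Rational(1515, 13)), -1) = Pow(Rational(5623, 13), -1) = Rational(13, 5623)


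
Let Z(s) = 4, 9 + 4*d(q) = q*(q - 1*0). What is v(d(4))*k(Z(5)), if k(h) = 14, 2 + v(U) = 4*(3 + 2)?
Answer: 252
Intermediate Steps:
d(q) = -9/4 + q**2/4 (d(q) = -9/4 + (q*(q - 1*0))/4 = -9/4 + (q*(q + 0))/4 = -9/4 + (q*q)/4 = -9/4 + q**2/4)
v(U) = 18 (v(U) = -2 + 4*(3 + 2) = -2 + 4*5 = -2 + 20 = 18)
v(d(4))*k(Z(5)) = 18*14 = 252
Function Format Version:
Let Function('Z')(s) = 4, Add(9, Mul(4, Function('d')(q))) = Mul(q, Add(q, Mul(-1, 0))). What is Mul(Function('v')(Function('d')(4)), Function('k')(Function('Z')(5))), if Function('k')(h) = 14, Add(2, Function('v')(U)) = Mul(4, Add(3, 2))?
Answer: 252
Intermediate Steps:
Function('d')(q) = Add(Rational(-9, 4), Mul(Rational(1, 4), Pow(q, 2))) (Function('d')(q) = Add(Rational(-9, 4), Mul(Rational(1, 4), Mul(q, Add(q, Mul(-1, 0))))) = Add(Rational(-9, 4), Mul(Rational(1, 4), Mul(q, Add(q, 0)))) = Add(Rational(-9, 4), Mul(Rational(1, 4), Mul(q, q))) = Add(Rational(-9, 4), Mul(Rational(1, 4), Pow(q, 2))))
Function('v')(U) = 18 (Function('v')(U) = Add(-2, Mul(4, Add(3, 2))) = Add(-2, Mul(4, 5)) = Add(-2, 20) = 18)
Mul(Function('v')(Function('d')(4)), Function('k')(Function('Z')(5))) = Mul(18, 14) = 252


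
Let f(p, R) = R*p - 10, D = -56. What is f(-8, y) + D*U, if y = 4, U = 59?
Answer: -3346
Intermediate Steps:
f(p, R) = -10 + R*p
f(-8, y) + D*U = (-10 + 4*(-8)) - 56*59 = (-10 - 32) - 3304 = -42 - 3304 = -3346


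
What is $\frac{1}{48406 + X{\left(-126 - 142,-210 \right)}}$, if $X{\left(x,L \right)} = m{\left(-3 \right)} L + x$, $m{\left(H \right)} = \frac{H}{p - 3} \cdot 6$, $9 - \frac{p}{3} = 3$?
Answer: $\frac{1}{48390} \approx 2.0665 \cdot 10^{-5}$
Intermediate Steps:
$p = 18$ ($p = 27 - 9 = 18$)
$m{\left(H \right)} = \frac{2 H}{5}$ ($m{\left(H \right)} = \frac{H}{18 - 3} \cdot 6 = \frac{H}{15} \cdot 6 = \frac{2 H}{5}$)
$X{\left(x,L \right)} = x - \frac{6 L}{5}$ ($X{\left(x,L \right)} = \frac{2}{5} \left(-3\right) L + x = - \frac{6 L}{5} + x = x - \frac{6 L}{5}$)
$\frac{1}{48406 + X{\left(-126 - 142,-210 \right)}} = \frac{1}{48406 - 16} = \frac{1}{48390}$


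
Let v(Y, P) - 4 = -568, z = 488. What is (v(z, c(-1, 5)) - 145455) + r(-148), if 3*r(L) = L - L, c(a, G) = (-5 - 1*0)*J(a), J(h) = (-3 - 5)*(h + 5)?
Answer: -146019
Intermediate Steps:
J(h) = -40 - 8*h (J(h) = -8*(5 + h) = -40 - 8*h)
c(a, G) = 200 + 40*a (c(a, G) = (-5 - 1*0)*(-40 - 8*a) = (-5 + 0)*(-40 - 8*a) = -5*(-40 - 8*a) = 200 + 40*a)
v(Y, P) = -564 (v(Y, P) = 4 - 568 = -564)
r(L) = 0 (r(L) = (L - L)/3 = (1/3)*0 = 0)
(v(z, c(-1, 5)) - 145455) + r(-148) = (-564 - 145455) + 0 = -146019 + 0 = -146019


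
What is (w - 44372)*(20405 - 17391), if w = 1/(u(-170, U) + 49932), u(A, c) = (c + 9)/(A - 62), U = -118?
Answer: -1549256351263016/11584333 ≈ -1.3374e+8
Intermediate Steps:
u(A, c) = (9 + c)/(-62 + A)
w = 232/11584333 (w = 1/((9 - 118)/(-62 - 170) + 49932) = 1/(-109/(-232) + 49932) = 1/(-1/232*(-109) + 49932) = 1/(109/232 + 49932) = 1/(11584333/232) = 232/11584333 ≈ 2.0027e-5)
(w - 44372)*(20405 - 17391) = (232/11584333 - 44372)*(20405 - 17391) = -514020023644/11584333*3014 = -1549256351263016/11584333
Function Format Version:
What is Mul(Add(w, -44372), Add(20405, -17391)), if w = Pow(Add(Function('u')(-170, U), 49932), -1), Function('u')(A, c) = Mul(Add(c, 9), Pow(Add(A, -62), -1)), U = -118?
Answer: Rational(-1549256351263016, 11584333) ≈ -1.3374e+8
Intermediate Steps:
Function('u')(A, c) = Mul(Pow(Add(-62, A), -1), Add(9, c)) (Function('u')(A, c) = Mul(Add(9, c), Pow(Add(-62, A), -1)) = Mul(Pow(Add(-62, A), -1), Add(9, c)))
w = Rational(232, 11584333) (w = Pow(Add(Mul(Pow(Add(-62, -170), -1), Add(9, -118)), 49932), -1) = Pow(Add(Mul(Pow(-232, -1), -109), 49932), -1) = Pow(Add(Mul(Rational(-1, 232), -109), 49932), -1) = Pow(Add(Rational(109, 232), 49932), -1) = Pow(Rational(11584333, 232), -1) = Rational(232, 11584333) ≈ 2.0027e-5)
Mul(Add(w, -44372), Add(20405, -17391)) = Mul(Add(Rational(232, 11584333), -44372), Add(20405, -17391)) = Mul(Rational(-514020023644, 11584333), 3014) = Rational(-1549256351263016, 11584333)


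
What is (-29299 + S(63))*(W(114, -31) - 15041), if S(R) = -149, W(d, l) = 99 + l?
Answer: 440924904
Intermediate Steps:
(-29299 + S(63))*(W(114, -31) - 15041) = (-29299 - 149)*((99 - 31) - 15041) = -29448*(68 - 15041) = -29448*(-14973) = 440924904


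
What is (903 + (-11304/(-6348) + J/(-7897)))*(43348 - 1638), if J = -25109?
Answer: 158206692104540/4177513 ≈ 3.7871e+7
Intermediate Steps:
(903 + (-11304/(-6348) + J/(-7897)))*(43348 - 1638) = (903 + (-11304/(-6348) - 25109/(-7897)))*(43348 - 1638) = (903 + (-11304*(-1/6348) - 25109*(-1/7897)))*41710 = (903 + (942/529 + 25109/7897))*41710 = (903 + 20721635/4177513)*41710 = (3793015874/4177513)*41710 = 158206692104540/4177513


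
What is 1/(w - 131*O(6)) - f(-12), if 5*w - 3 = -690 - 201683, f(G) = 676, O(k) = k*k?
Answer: -30548441/45190 ≈ -676.00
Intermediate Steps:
O(k) = k**2
w = -40474 (w = 3/5 + (-690 - 201683)/5 = 3/5 + (1/5)*(-202373) = 3/5 - 202373/5 = -40474)
1/(w - 131*O(6)) - f(-12) = 1/(-40474 - 131*6**2) - 1*676 = 1/(-40474 - 131*36) - 676 = 1/(-40474 - 4716) - 676 = 1/(-45190) - 676 = -1/45190 - 676 = -30548441/45190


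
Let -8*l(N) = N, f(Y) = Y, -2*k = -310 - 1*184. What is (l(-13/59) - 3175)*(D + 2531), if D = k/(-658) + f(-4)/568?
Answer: -11073189720069/1378181 ≈ -8.0346e+6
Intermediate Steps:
k = 247 (k = -(-310 - 1*184)/2 = -(-310 - 184)/2 = -½*(-494) = 247)
D = -8933/23359 (D = 247/(-658) - 4/568 = 247*(-1/658) - 4*1/568 = -247/658 - 1/142 = -8933/23359 ≈ -0.38242)
l(N) = -N/8
(l(-13/59) - 3175)*(D + 2531) = (-(-13)/(8*59) - 3175)*(-8933/23359 + 2531) = (-(-13)/(8*59) - 3175)*(59112696/23359) = (-⅛*(-13/59) - 3175)*(59112696/23359) = (13/472 - 3175)*(59112696/23359) = -1498587/472*59112696/23359 = -11073189720069/1378181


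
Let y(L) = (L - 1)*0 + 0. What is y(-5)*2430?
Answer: 0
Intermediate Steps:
y(L) = 0 (y(L) = (-1 + L)*0 + 0 = 0 + 0 = 0)
y(-5)*2430 = 0*2430 = 0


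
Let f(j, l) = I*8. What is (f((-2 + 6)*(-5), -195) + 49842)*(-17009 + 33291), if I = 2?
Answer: 811787956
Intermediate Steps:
f(j, l) = 16 (f(j, l) = 2*8 = 16)
(f((-2 + 6)*(-5), -195) + 49842)*(-17009 + 33291) = (16 + 49842)*(-17009 + 33291) = 49858*16282 = 811787956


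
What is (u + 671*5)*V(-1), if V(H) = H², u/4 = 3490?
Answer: 17315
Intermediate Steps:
u = 13960 (u = 4*3490 = 13960)
(u + 671*5)*V(-1) = (13960 + 671*5)*(-1)² = (13960 + 3355)*1 = 17315*1 = 17315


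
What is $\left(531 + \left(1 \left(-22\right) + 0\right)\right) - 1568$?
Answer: $-1059$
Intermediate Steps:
$\left(531 + \left(1 \left(-22\right) + 0\right)\right) - 1568 = \left(531 + \left(-22 + 0\right)\right) - 1568 = \left(531 - 22\right) - 1568 = 509 - 1568 = -1059$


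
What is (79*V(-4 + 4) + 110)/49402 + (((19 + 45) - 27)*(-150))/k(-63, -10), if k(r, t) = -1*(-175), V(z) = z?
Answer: -5483237/172907 ≈ -31.712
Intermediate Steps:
k(r, t) = 175
(79*V(-4 + 4) + 110)/49402 + (((19 + 45) - 27)*(-150))/k(-63, -10) = (79*(-4 + 4) + 110)/49402 + (((19 + 45) - 27)*(-150))/175 = (79*0 + 110)*(1/49402) + ((64 - 27)*(-150))*(1/175) = (0 + 110)*(1/49402) + (37*(-150))*(1/175) = 110*(1/49402) - 5550*1/175 = 55/24701 - 222/7 = -5483237/172907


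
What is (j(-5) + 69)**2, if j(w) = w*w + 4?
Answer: 9604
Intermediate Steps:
j(w) = 4 + w**2 (j(w) = w**2 + 4 = 4 + w**2)
(j(-5) + 69)**2 = ((4 + (-5)**2) + 69)**2 = ((4 + 25) + 69)**2 = (29 + 69)**2 = 98**2 = 9604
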